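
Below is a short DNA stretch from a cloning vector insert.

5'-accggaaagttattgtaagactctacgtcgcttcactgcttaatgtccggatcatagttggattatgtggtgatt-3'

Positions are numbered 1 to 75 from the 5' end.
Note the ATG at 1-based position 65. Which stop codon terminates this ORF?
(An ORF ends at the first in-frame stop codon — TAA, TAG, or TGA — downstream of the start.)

Codons from position 65: ATG (65–67), TGG (68–70), TGA (71–73).
The first in-frame stop codon is TGA.

TGA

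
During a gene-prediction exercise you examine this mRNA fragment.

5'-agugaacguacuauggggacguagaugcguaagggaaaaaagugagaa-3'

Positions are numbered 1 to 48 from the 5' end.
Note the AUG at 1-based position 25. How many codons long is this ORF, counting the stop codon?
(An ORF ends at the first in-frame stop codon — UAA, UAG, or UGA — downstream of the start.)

7

Codons from position 25: AUG (25–27), CGU (28–30), AAG (31–33), GGA (34–36), AAA (37–39), AAG (40–42), UGA (43–45).
UGA is the first in-frame stop; that's 7 codons including the stop.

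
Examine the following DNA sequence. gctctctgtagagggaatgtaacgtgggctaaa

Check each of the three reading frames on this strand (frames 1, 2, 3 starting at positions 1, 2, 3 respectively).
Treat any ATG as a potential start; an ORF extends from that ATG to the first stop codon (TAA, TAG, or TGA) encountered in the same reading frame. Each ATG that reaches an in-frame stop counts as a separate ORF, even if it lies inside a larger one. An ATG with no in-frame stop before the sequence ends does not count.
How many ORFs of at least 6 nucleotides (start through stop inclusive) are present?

Frame 1: GCT CTC TGT AGA GGG AAT GTA ACG TGG GCT AAA — no ATG→stop ORF.
Frame 2: CTC TCT GTA GAG GGA ATG TAA CGT GGG CTA — ATG at 17, stop TAA at 20 → 6 nt.
Frame 3: TCT CTG TAG AGG GAA TGT AAC GTG GGC TAA — no ATG→stop ORF.
ORFs ≥ 6 nucleotides: frame 2 17–22 (6 nucleotides). Count = 1.

1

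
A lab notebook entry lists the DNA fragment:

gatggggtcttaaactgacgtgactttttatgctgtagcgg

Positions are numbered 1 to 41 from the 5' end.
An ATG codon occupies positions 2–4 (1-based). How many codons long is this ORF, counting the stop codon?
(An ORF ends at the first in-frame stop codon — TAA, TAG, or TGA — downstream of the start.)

Codons from position 2: ATG (2–4), GGG (5–7), TCT (8–10), TAA (11–13).
TAA is the first in-frame stop; that's 4 codons including the stop.

4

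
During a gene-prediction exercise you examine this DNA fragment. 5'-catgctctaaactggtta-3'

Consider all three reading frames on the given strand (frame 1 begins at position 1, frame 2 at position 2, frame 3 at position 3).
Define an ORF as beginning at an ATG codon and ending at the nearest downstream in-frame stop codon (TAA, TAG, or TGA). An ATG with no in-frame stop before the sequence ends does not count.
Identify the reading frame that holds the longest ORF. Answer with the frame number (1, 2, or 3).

Frame 1: CAT GCT CTA AAC TGG TTA — no ATG→stop ORF.
Frame 2: ATG CTC TAA ACT GGT — ATG at 2, stop TAA at 8 → 9 nt.
Frame 3: TGC TCT AAA CTG GTT — no ATG→stop ORF.
Longest ORF is 9 nt in frame 2 (positions 2–10).

2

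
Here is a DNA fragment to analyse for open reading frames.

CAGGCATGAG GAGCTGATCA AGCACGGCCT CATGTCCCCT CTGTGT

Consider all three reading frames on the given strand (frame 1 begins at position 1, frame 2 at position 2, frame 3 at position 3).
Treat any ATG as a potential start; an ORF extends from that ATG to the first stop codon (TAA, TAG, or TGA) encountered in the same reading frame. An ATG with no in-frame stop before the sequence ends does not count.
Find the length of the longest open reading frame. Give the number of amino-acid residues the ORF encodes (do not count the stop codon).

3

Frame 1: CAG GCA TGA GGA GCT GAT CAA GCA CGG CCT CAT GTC CCC TCT GTG — no ATG→stop ORF.
Frame 2: AGG CAT GAG GAG CTG ATC AAG CAC GGC CTC ATG TCC CCT CTG TGT — no ATG→stop ORF.
Frame 3: GGC ATG AGG AGC TGA TCA AGC ACG GCC TCA TGT CCC CTC TGT — ATG at 6, stop TGA at 15 → 12 nt.
Longest: frame 3, positions 6–17, 12 nt = 4 codons = 3 aa. → 3 amino acids.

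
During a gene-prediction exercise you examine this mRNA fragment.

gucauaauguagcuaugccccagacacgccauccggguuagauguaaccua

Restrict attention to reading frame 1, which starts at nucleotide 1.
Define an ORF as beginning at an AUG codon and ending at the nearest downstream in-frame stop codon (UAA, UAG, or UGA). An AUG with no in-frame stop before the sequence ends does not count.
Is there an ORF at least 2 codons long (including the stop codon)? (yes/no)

yes

Frame 1: GUC AUA AUG UAG CUA UGC CCC AGA CAC GCC AUC CGG GUU AGA UGU AAC CUA — AUG at 7, stop UAG at 10 → 6 nt.
Frame 1 has an ORF of 2 codons (positions 7–12) ≥ 2, so yes.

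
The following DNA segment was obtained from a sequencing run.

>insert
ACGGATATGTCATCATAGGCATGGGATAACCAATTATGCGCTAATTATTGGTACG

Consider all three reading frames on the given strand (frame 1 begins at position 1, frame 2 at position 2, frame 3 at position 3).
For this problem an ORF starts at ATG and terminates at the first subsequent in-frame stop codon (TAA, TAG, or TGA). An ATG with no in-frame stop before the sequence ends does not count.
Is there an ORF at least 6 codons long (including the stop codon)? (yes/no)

no

Frame 1: ACG GAT ATG TCA TCA TAG GCA TGG GAT AAC CAA TTA TGC GCT AAT TAT TGG TAC — ATG at 7, stop TAG at 16 → 12 nt.
Frame 2: CGG ATA TGT CAT CAT AGG CAT GGG ATA ACC AAT TAT GCG CTA ATT ATT GGT ACG — no ATG→stop ORF.
Frame 3: GGA TAT GTC ATC ATA GGC ATG GGA TAA CCA ATT ATG CGC TAA TTA TTG GTA — ATG at 21, stop TAA at 27 → 9 nt; ATG at 36, stop TAA at 42 → 9 nt.
Largest ORF found is 4 codons < 6, so no.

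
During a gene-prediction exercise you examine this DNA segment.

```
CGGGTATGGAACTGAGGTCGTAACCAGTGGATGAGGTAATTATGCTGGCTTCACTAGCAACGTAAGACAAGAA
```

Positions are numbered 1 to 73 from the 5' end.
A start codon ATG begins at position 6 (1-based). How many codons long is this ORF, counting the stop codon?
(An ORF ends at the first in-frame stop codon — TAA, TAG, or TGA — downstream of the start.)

Codons from position 6: ATG (6–8), GAA (9–11), CTG (12–14), AGG (15–17), TCG (18–20), TAA (21–23).
TAA is the first in-frame stop; that's 6 codons including the stop.

6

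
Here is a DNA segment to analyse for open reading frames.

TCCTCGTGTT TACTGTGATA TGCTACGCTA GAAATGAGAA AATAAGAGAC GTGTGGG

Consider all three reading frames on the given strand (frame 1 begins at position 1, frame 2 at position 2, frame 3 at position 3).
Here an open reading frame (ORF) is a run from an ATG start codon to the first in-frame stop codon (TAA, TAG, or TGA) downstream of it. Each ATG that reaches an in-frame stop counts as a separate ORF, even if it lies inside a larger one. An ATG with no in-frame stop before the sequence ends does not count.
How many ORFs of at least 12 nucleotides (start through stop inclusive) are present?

2

Frame 1: TCC TCG TGT TTA CTG TGA TAT GCT ACG CTA GAA ATG AGA AAA TAA GAG ACG TGT GGG — ATG at 34, stop TAA at 43 → 12 nt.
Frame 2: CCT CGT GTT TAC TGT GAT ATG CTA CGC TAG AAA TGA GAA AAT AAG AGA CGT GTG — ATG at 20, stop TAG at 29 → 12 nt.
Frame 3: CTC GTG TTT ACT GTG ATA TGC TAC GCT AGA AAT GAG AAA ATA AGA GAC GTG TGG — no ATG→stop ORF.
ORFs ≥ 12 nucleotides: frame 1 34–45 (12 nucleotides), frame 2 20–31 (12 nucleotides). Count = 2.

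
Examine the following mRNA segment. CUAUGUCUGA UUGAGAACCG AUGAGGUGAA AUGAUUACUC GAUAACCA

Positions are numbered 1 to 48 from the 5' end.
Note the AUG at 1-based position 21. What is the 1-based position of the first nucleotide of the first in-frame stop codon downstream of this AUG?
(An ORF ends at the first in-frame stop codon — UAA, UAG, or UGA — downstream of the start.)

Codons from position 21: AUG (21–23), AGG (24–26), UGA (27–29).
UGA is a stop codon; it begins at position 27.

27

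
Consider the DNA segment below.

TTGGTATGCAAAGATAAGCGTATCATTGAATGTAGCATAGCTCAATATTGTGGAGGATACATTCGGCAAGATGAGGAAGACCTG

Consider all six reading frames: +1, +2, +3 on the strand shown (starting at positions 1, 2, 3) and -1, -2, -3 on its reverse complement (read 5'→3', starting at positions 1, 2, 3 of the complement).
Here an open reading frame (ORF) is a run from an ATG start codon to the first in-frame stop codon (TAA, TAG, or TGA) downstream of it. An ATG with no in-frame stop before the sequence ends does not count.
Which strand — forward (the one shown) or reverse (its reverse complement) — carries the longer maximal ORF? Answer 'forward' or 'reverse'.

reverse

Reverse complement (5'→3'): CAGGTCTTCCTCATCTTGCCGAATGTATCCTCCACAATATTGAGCTATGCTACATTCAATGATACGCTTATCTTTGCATACCAA
Frame +1: TTG GTA TGC AAA GAT AAG CGT ATC ATT GAA TGT AGC ATA GCT CAA TAT TGT GGA GGA TAC ATT CGG CAA GAT GAG GAA GAC CTG — no ATG→stop ORF.
Frame +2: TGG TAT GCA AAG ATA AGC GTA TCA TTG AAT GTA GCA TAG CTC AAT ATT GTG GAG GAT ACA TTC GGC AAG ATG AGG AAG ACC — no ATG→stop ORF.
Frame +3: GGT ATG CAA AGA TAA GCG TAT CAT TGA ATG TAG CAT AGC TCA ATA TTG TGG AGG ATA CAT TCG GCA AGA TGA GGA AGA CCT — ATG at 6, stop TAA at 15 → 12 nt; ATG at 30, stop TAG at 33 → 6 nt.
Frame -1: CAG GTC TTC CTC ATC TTG CCG AAT GTA TCC TCC ACA ATA TTG AGC TAT GCT ACA TTC AAT GAT ACG CTT ATC TTT GCA TAC CAA — no ATG→stop ORF.
Frame -2: AGG TCT TCC TCA TCT TGC CGA ATG TAT CCT CCA CAA TAT TGA GCT ATG CTA CAT TCA ATG ATA CGC TTA TCT TTG CAT ACC — ATG at 23, stop TGA at 41 → 21 nt.
Frame -3: GGT CTT CCT CAT CTT GCC GAA TGT ATC CTC CAC AAT ATT GAG CTA TGC TAC ATT CAA TGA TAC GCT TAT CTT TGC ATA CCA — no ATG→stop ORF.
Forward-strand max 12 nt; reverse-strand max 21 nt. The reverse strand has the longer ORF.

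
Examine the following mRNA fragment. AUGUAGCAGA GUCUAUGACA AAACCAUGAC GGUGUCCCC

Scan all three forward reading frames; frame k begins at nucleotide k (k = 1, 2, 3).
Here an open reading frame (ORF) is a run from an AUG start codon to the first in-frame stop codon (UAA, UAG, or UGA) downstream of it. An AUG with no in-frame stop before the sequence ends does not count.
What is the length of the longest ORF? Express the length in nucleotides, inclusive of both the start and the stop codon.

Frame 1: AUG UAG CAG AGU CUA UGA CAA AAC CAU GAC GGU GUC CCC — AUG at 1, stop UAG at 4 → 6 nt.
Frame 2: UGU AGC AGA GUC UAU GAC AAA ACC AUG ACG GUG UCC — no AUG→stop ORF.
Frame 3: GUA GCA GAG UCU AUG ACA AAA CCA UGA CGG UGU CCC — AUG at 15, stop UGA at 27 → 15 nt.
Longest: frame 3, positions 15–29, 15 nt = 5 codons = 4 aa. → 15 nucleotides.

15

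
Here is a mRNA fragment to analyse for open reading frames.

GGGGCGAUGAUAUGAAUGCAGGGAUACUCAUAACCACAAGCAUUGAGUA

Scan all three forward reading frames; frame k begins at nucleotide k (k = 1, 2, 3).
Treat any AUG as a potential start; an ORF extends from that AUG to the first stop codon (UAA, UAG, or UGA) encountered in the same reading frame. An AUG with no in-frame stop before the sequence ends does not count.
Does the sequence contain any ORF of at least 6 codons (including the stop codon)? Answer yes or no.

yes

Frame 1: GGG GCG AUG AUA UGA AUG CAG GGA UAC UCA UAA CCA CAA GCA UUG AGU — AUG at 7, stop UGA at 13 → 9 nt; AUG at 16, stop UAA at 31 → 18 nt.
Frame 2: GGG CGA UGA UAU GAA UGC AGG GAU ACU CAU AAC CAC AAG CAU UGA GUA — no AUG→stop ORF.
Frame 3: GGC GAU GAU AUG AAU GCA GGG AUA CUC AUA ACC ACA AGC AUU GAG — no AUG→stop ORF.
Frame 1 has an ORF of 6 codons (positions 16–33) ≥ 6, so yes.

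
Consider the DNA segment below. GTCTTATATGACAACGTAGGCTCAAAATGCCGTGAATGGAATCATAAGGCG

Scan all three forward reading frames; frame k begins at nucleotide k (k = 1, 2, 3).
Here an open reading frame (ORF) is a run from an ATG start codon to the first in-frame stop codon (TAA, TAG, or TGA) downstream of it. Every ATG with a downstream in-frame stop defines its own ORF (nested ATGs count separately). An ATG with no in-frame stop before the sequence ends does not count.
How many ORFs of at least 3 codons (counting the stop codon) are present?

3

Frame 1: GTC TTA TAT GAC AAC GTA GGC TCA AAA TGC CGT GAA TGG AAT CAT AAG GCG — no ATG→stop ORF.
Frame 2: TCT TAT ATG ACA ACG TAG GCT CAA AAT GCC GTG AAT GGA ATC ATA AGG — ATG at 8, stop TAG at 17 → 12 nt.
Frame 3: CTT ATA TGA CAA CGT AGG CTC AAA ATG CCG TGA ATG GAA TCA TAA GGC — ATG at 27, stop TGA at 33 → 9 nt; ATG at 36, stop TAA at 45 → 12 nt.
ORFs ≥ 3 codons: frame 2 8–19 (4 codons), frame 3 27–35 (3 codons), frame 3 36–47 (4 codons). Count = 3.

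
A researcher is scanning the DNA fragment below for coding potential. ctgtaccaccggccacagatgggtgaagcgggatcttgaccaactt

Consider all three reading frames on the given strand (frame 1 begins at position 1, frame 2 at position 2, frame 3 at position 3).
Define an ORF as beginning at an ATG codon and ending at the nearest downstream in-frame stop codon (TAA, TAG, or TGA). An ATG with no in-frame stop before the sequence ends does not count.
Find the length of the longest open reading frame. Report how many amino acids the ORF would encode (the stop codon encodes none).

Frame 1: CTG TAC CAC CGG CCA CAG ATG GGT GAA GCG GGA TCT TGA CCA ACT — ATG at 19, stop TGA at 37 → 21 nt.
Frame 2: TGT ACC ACC GGC CAC AGA TGG GTG AAG CGG GAT CTT GAC CAA CTT — no ATG→stop ORF.
Frame 3: GTA CCA CCG GCC ACA GAT GGG TGA AGC GGG ATC TTG ACC AAC — no ATG→stop ORF.
Longest: frame 1, positions 19–39, 21 nt = 7 codons = 6 aa. → 6 amino acids.

6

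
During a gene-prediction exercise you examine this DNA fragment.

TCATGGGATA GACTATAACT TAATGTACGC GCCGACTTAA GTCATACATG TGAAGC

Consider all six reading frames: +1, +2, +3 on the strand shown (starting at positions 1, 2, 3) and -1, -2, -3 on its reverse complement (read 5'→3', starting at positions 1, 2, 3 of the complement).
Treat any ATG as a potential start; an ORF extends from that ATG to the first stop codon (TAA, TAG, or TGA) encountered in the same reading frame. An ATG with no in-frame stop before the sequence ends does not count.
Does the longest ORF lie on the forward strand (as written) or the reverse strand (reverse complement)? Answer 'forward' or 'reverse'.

Reverse complement (5'→3'): GCTTCACATGTATGACTTAAGTCGGCGCGTACATTAAGTTATAGTCTATCCCATGA
Frame +1: TCA TGG GAT AGA CTA TAA CTT AAT GTA CGC GCC GAC TTA AGT CAT ACA TGT GAA — no ATG→stop ORF.
Frame +2: CAT GGG ATA GAC TAT AAC TTA ATG TAC GCG CCG ACT TAA GTC ATA CAT GTG AAG — ATG at 23, stop TAA at 38 → 18 nt.
Frame +3: ATG GGA TAG ACT ATA ACT TAA TGT ACG CGC CGA CTT AAG TCA TAC ATG TGA AGC — ATG at 3, stop TAG at 9 → 9 nt; ATG at 48, stop TGA at 51 → 6 nt.
Frame -1: GCT TCA CAT GTA TGA CTT AAG TCG GCG CGT ACA TTA AGT TAT AGT CTA TCC CAT — no ATG→stop ORF.
Frame -2: CTT CAC ATG TAT GAC TTA AGT CGG CGC GTA CAT TAA GTT ATA GTC TAT CCC ATG — ATG at 8, stop TAA at 35 → 30 nt.
Frame -3: TTC ACA TGT ATG ACT TAA GTC GGC GCG TAC ATT AAG TTA TAG TCT ATC CCA TGA — ATG at 12, stop TAA at 18 → 9 nt.
Forward-strand max 18 nt; reverse-strand max 30 nt. The reverse strand has the longer ORF.

reverse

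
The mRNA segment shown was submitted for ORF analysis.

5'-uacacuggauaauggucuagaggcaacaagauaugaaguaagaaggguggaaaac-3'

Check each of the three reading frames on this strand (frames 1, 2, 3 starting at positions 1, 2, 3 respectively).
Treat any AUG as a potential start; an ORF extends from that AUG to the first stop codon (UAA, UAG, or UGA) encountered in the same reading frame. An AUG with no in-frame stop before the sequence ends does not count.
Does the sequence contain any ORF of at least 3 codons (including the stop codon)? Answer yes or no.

yes

Frame 1: UAC ACU GGA UAA UGG UCU AGA GGC AAC AAG AUA UGA AGU AAG AAG GGU GGA AAA — no AUG→stop ORF.
Frame 2: ACA CUG GAU AAU GGU CUA GAG GCA ACA AGA UAU GAA GUA AGA AGG GUG GAA AAC — no AUG→stop ORF.
Frame 3: CAC UGG AUA AUG GUC UAG AGG CAA CAA GAU AUG AAG UAA GAA GGG UGG AAA — AUG at 12, stop UAG at 18 → 9 nt; AUG at 33, stop UAA at 39 → 9 nt.
Frame 3 has an ORF of 3 codons (positions 12–20) ≥ 3, so yes.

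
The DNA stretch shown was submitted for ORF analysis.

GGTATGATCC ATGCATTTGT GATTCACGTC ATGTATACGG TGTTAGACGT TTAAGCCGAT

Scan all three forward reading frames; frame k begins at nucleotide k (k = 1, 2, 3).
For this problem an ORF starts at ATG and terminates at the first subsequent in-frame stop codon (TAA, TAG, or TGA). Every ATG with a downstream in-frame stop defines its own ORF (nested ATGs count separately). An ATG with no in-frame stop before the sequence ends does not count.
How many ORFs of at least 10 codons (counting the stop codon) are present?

Frame 1: GGT ATG ATC CAT GCA TTT GTG ATT CAC GTC ATG TAT ACG GTG TTA GAC GTT TAA GCC GAT — ATG at 4, stop TAA at 52 → 51 nt; ATG at 31, stop TAA at 52 → 24 nt.
Frame 2: GTA TGA TCC ATG CAT TTG TGA TTC ACG TCA TGT ATA CGG TGT TAG ACG TTT AAG CCG — ATG at 11, stop TGA at 20 → 12 nt.
Frame 3: TAT GAT CCA TGC ATT TGT GAT TCA CGT CAT GTA TAC GGT GTT AGA CGT TTA AGC CGA — no ATG→stop ORF.
ORFs ≥ 10 codons: frame 1 4–54 (17 codons). Count = 1.

1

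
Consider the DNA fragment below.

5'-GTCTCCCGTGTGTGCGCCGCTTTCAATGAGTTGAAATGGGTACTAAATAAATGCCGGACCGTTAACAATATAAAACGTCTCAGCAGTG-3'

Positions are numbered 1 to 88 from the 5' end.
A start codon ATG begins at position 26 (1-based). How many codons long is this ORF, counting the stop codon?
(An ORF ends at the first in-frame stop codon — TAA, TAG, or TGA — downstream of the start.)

3

Codons from position 26: ATG (26–28), AGT (29–31), TGA (32–34).
TGA is the first in-frame stop; that's 3 codons including the stop.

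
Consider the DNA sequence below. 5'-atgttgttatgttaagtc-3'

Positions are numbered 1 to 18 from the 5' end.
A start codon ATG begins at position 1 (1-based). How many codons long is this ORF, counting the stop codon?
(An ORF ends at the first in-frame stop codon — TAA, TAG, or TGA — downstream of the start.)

5

Codons from position 1: ATG (1–3), TTG (4–6), TTA (7–9), TGT (10–12), TAA (13–15).
TAA is the first in-frame stop; that's 5 codons including the stop.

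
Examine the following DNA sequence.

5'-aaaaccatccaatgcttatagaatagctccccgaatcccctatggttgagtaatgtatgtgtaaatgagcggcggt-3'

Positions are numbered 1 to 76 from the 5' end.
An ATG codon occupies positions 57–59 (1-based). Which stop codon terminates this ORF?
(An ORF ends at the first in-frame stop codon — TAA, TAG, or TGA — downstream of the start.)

Codons from position 57: ATG (57–59), TGT (60–62), AAA (63–65), TGA (66–68).
The first in-frame stop codon is TGA.

TGA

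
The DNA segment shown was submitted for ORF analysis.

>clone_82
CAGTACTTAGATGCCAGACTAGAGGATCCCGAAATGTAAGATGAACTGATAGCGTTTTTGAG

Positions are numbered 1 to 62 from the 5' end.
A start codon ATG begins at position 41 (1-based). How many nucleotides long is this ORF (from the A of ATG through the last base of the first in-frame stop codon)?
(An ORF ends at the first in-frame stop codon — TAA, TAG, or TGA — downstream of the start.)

Codons from position 41: ATG (41–43), AAC (44–46), TGA (47–49).
TGA is the first in-frame stop; ORF spans 41–49, 9 nucleotides.

9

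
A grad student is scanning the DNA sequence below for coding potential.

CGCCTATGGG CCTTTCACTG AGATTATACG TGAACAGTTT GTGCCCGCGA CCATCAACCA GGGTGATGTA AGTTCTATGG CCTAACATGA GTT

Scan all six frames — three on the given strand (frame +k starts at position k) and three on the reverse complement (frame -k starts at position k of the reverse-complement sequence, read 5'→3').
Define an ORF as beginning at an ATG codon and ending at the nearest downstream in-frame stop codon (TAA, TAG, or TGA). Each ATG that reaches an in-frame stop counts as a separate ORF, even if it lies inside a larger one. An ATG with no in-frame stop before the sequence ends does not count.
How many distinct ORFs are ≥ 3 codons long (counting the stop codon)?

3

Reverse complement (5'→3'): AACTCATGTTAGGCCATAGAACTTACATCACCCTGGTTGATGGTCGCGGGCACAAACTGTTCACGTATAATCTCAGTGAAAGGCCCATAGGCG
Frame +1: CGC CTA TGG GCC TTT CAC TGA GAT TAT ACG TGA ACA GTT TGT GCC CGC GAC CAT CAA CCA GGG TGA TGT AAG TTC TAT GGC CTA ACA TGA GTT — no ATG→stop ORF.
Frame +2: GCC TAT GGG CCT TTC ACT GAG ATT ATA CGT GAA CAG TTT GTG CCC GCG ACC ATC AAC CAG GGT GAT GTA AGT TCT ATG GCC TAA CAT GAG — ATG at 77, stop TAA at 83 → 9 nt.
Frame +3: CCT ATG GGC CTT TCA CTG AGA TTA TAC GTG AAC AGT TTG TGC CCG CGA CCA TCA ACC AGG GTG ATG TAA GTT CTA TGG CCT AAC ATG AGT — ATG at 6, stop TAA at 69 → 66 nt; ATG at 66, stop TAA at 69 → 6 nt.
Frame -1: AAC TCA TGT TAG GCC ATA GAA CTT ACA TCA CCC TGG TTG ATG GTC GCG GGC ACA AAC TGT TCA CGT ATA ATC TCA GTG AAA GGC CCA TAG GCG — ATG at 40, stop TAG at 88 → 51 nt.
Frame -2: ACT CAT GTT AGG CCA TAG AAC TTA CAT CAC CCT GGT TGA TGG TCG CGG GCA CAA ACT GTT CAC GTA TAA TCT CAG TGA AAG GCC CAT AGG — no ATG→stop ORF.
Frame -3: CTC ATG TTA GGC CAT AGA ACT TAC ATC ACC CTG GTT GAT GGT CGC GGG CAC AAA CTG TTC ACG TAT AAT CTC AGT GAA AGG CCC ATA GGC — no ATG→stop ORF.
ORFs ≥ 3 codons: frame +2 77–85 (3 codons), frame +3 6–71 (22 codons), frame -1 40–90 (17 codons). Count = 3.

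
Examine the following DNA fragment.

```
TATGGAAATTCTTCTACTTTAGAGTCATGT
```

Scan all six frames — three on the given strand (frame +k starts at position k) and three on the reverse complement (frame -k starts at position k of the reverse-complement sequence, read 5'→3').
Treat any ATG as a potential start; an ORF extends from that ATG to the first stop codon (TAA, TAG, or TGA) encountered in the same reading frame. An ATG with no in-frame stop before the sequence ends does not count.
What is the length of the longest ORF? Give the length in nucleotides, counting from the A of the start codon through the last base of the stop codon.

21

Reverse complement (5'→3'): ACATGACTCTAAAGTAGAAGAATTTCCATA
Frame +1: TAT GGA AAT TCT TCT ACT TTA GAG TCA TGT — no ATG→stop ORF.
Frame +2: ATG GAA ATT CTT CTA CTT TAG AGT CAT — ATG at 2, stop TAG at 20 → 21 nt.
Frame +3: TGG AAA TTC TTC TAC TTT AGA GTC ATG — no ATG→stop ORF.
Frame -1: ACA TGA CTC TAA AGT AGA AGA ATT TCC ATA — no ATG→stop ORF.
Frame -2: CAT GAC TCT AAA GTA GAA GAA TTT CCA — no ATG→stop ORF.
Frame -3: ATG ACT CTA AAG TAG AAG AAT TTC CAT — ATG at 3, stop TAG at 15 → 15 nt.
Longest: frame +2, positions 2–22, 21 nt = 7 codons = 6 aa. → 21 nucleotides.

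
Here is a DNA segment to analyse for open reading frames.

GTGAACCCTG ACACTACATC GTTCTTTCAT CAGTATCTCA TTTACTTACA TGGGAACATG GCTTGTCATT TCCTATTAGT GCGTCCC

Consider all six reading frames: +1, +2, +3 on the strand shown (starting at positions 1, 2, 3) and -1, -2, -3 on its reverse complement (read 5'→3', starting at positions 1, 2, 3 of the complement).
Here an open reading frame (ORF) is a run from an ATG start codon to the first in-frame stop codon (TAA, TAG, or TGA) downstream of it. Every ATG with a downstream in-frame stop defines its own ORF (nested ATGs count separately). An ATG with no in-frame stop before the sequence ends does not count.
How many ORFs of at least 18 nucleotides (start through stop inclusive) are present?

Reverse complement (5'→3'): GGGACGCACTAATAGGAAATGACAAGCCATGTTCCCATGTAAGTAAATGAGATACTGATGAAAGAACGATGTAGTGTCAGGGTTCAC
Frame +1: GTG AAC CCT GAC ACT ACA TCG TTC TTT CAT CAG TAT CTC ATT TAC TTA CAT GGG AAC ATG GCT TGT CAT TTC CTA TTA GTG CGT CCC — no ATG→stop ORF.
Frame +2: TGA ACC CTG ACA CTA CAT CGT TCT TTC ATC AGT ATC TCA TTT ACT TAC ATG GGA ACA TGG CTT GTC ATT TCC TAT TAG TGC GTC — ATG at 50, stop TAG at 77 → 30 nt.
Frame +3: GAA CCC TGA CAC TAC ATC GTT CTT TCA TCA GTA TCT CAT TTA CTT ACA TGG GAA CAT GGC TTG TCA TTT CCT ATT AGT GCG TCC — no ATG→stop ORF.
Frame -1: GGG ACG CAC TAA TAG GAA ATG ACA AGC CAT GTT CCC ATG TAA GTA AAT GAG ATA CTG ATG AAA GAA CGA TGT AGT GTC AGG GTT CAC — ATG at 19, stop TAA at 40 → 24 nt; ATG at 37, stop TAA at 40 → 6 nt.
Frame -2: GGA CGC ACT AAT AGG AAA TGA CAA GCC ATG TTC CCA TGT AAG TAA ATG AGA TAC TGA TGA AAG AAC GAT GTA GTG TCA GGG TTC — ATG at 29, stop TAA at 44 → 18 nt; ATG at 47, stop TGA at 56 → 12 nt.
Frame -3: GAC GCA CTA ATA GGA AAT GAC AAG CCA TGT TCC CAT GTA AGT AAA TGA GAT ACT GAT GAA AGA ACG ATG TAG TGT CAG GGT TCA — ATG at 69, stop TAG at 72 → 6 nt.
ORFs ≥ 18 nucleotides: frame +2 50–79 (30 nucleotides), frame -1 19–42 (24 nucleotides), frame -2 29–46 (18 nucleotides). Count = 3.

3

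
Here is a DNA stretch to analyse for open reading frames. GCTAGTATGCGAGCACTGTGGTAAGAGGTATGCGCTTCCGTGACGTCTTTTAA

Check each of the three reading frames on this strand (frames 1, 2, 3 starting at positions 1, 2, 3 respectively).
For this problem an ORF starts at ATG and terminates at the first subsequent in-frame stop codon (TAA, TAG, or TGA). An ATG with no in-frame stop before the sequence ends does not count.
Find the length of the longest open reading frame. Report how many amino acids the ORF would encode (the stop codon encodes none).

7

Frame 1: GCT AGT ATG CGA GCA CTG TGG TAA GAG GTA TGC GCT TCC GTG ACG TCT TTT — ATG at 7, stop TAA at 22 → 18 nt.
Frame 2: CTA GTA TGC GAG CAC TGT GGT AAG AGG TAT GCG CTT CCG TGA CGT CTT TTA — no ATG→stop ORF.
Frame 3: TAG TAT GCG AGC ACT GTG GTA AGA GGT ATG CGC TTC CGT GAC GTC TTT TAA — ATG at 30, stop TAA at 51 → 24 nt.
Longest: frame 3, positions 30–53, 24 nt = 8 codons = 7 aa. → 7 amino acids.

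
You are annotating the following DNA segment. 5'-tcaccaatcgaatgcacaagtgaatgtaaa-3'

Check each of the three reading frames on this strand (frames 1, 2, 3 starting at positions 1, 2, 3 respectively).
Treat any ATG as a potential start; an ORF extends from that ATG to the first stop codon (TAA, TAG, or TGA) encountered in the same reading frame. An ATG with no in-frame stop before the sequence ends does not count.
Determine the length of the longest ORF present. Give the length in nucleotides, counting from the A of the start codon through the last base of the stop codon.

Frame 1: TCA CCA ATC GAA TGC ACA AGT GAA TGT AAA — no ATG→stop ORF.
Frame 2: CAC CAA TCG AAT GCA CAA GTG AAT GTA — no ATG→stop ORF.
Frame 3: ACC AAT CGA ATG CAC AAG TGA ATG TAA — ATG at 12, stop TGA at 21 → 12 nt; ATG at 24, stop TAA at 27 → 6 nt.
Longest: frame 3, positions 12–23, 12 nt = 4 codons = 3 aa. → 12 nucleotides.

12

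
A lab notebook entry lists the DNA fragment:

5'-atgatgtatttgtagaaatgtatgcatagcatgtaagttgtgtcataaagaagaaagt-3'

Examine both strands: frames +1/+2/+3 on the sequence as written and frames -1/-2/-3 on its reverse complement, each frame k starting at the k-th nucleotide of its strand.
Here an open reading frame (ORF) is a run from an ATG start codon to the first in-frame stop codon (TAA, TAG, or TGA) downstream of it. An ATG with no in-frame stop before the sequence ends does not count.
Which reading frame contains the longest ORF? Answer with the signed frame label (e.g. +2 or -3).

+1

Reverse complement (5'→3'): ACTTTCTTCTTTATGACACAACTTACATGCTATGCATACATTTCTACAAATACATCAT
Frame +1: ATG ATG TAT TTG TAG AAA TGT ATG CAT AGC ATG TAA GTT GTG TCA TAA AGA AGA AAG — ATG at 1, stop TAG at 13 → 15 nt; ATG at 4, stop TAG at 13 → 12 nt; ATG at 22, stop TAA at 34 → 15 nt; ATG at 31, stop TAA at 34 → 6 nt.
Frame +2: TGA TGT ATT TGT AGA AAT GTA TGC ATA GCA TGT AAG TTG TGT CAT AAA GAA GAA AGT — no ATG→stop ORF.
Frame +3: GAT GTA TTT GTA GAA ATG TAT GCA TAG CAT GTA AGT TGT GTC ATA AAG AAG AAA — ATG at 18, stop TAG at 27 → 12 nt.
Frame -1: ACT TTC TTC TTT ATG ACA CAA CTT ACA TGC TAT GCA TAC ATT TCT ACA AAT ACA TCA — no ATG→stop ORF.
Frame -2: CTT TCT TCT TTA TGA CAC AAC TTA CAT GCT ATG CAT ACA TTT CTA CAA ATA CAT CAT — no ATG→stop ORF.
Frame -3: TTT CTT CTT TAT GAC ACA ACT TAC ATG CTA TGC ATA CAT TTC TAC AAA TAC ATC — no ATG→stop ORF.
Longest ORF is 15 nt in frame +1 (positions 1–15).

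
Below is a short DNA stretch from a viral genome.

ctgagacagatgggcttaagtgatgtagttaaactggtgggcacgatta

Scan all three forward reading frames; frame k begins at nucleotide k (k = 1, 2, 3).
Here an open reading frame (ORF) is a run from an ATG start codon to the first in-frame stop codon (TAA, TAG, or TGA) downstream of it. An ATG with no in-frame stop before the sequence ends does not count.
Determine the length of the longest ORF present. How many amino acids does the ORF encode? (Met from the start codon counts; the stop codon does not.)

Frame 1: CTG AGA CAG ATG GGC TTA AGT GAT GTA GTT AAA CTG GTG GGC ACG ATT — no ATG→stop ORF.
Frame 2: TGA GAC AGA TGG GCT TAA GTG ATG TAG TTA AAC TGG TGG GCA CGA TTA — ATG at 23, stop TAG at 26 → 6 nt.
Frame 3: GAG ACA GAT GGG CTT AAG TGA TGT AGT TAA ACT GGT GGG CAC GAT — no ATG→stop ORF.
Longest: frame 2, positions 23–28, 6 nt = 2 codons = 1 aa. → 1 amino acids.

1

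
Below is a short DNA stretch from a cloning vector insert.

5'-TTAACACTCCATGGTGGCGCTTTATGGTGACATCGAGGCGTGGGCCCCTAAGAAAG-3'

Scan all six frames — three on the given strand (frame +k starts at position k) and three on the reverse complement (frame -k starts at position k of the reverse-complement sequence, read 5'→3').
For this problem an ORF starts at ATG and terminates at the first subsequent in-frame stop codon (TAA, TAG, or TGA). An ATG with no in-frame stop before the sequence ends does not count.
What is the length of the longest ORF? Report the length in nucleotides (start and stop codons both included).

12

Reverse complement (5'→3'): CTTTCTTAGGGGCCCACGCCTCGATGTCACCATAAAGCGCCACCATGGAGTGTTAA
Frame +1: TTA ACA CTC CAT GGT GGC GCT TTA TGG TGA CAT CGA GGC GTG GGC CCC TAA GAA — no ATG→stop ORF.
Frame +2: TAA CAC TCC ATG GTG GCG CTT TAT GGT GAC ATC GAG GCG TGG GCC CCT AAG AAA — no ATG→stop ORF.
Frame +3: AAC ACT CCA TGG TGG CGC TTT ATG GTG ACA TCG AGG CGT GGG CCC CTA AGA AAG — no ATG→stop ORF.
Frame -1: CTT TCT TAG GGG CCC ACG CCT CGA TGT CAC CAT AAA GCG CCA CCA TGG AGT GTT — no ATG→stop ORF.
Frame -2: TTT CTT AGG GGC CCA CGC CTC GAT GTC ACC ATA AAG CGC CAC CAT GGA GTG TTA — no ATG→stop ORF.
Frame -3: TTC TTA GGG GCC CAC GCC TCG ATG TCA CCA TAA AGC GCC ACC ATG GAG TGT TAA — ATG at 24, stop TAA at 33 → 12 nt; ATG at 45, stop TAA at 54 → 12 nt.
Longest: frame -3, positions 24–35, 12 nt = 4 codons = 3 aa. → 12 nucleotides.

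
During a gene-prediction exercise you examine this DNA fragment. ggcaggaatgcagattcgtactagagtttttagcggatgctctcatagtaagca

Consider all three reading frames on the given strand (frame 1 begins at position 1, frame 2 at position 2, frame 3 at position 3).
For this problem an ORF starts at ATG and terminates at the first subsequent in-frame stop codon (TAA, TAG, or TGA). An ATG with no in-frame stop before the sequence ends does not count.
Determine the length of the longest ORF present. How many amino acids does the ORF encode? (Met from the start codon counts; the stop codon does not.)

3

Frame 1: GGC AGG AAT GCA GAT TCG TAC TAG AGT TTT TAG CGG ATG CTC TCA TAG TAA GCA — ATG at 37, stop TAG at 46 → 12 nt.
Frame 2: GCA GGA ATG CAG ATT CGT ACT AGA GTT TTT AGC GGA TGC TCT CAT AGT AAG — no ATG→stop ORF.
Frame 3: CAG GAA TGC AGA TTC GTA CTA GAG TTT TTA GCG GAT GCT CTC ATA GTA AGC — no ATG→stop ORF.
Longest: frame 1, positions 37–48, 12 nt = 4 codons = 3 aa. → 3 amino acids.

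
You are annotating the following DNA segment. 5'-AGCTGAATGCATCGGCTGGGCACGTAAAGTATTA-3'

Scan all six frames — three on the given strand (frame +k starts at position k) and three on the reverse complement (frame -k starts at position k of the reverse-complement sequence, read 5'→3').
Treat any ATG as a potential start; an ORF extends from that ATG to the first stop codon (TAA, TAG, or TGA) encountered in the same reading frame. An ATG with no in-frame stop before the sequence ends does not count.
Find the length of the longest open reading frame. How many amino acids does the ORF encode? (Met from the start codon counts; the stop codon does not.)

Reverse complement (5'→3'): TAATACTTTACGTGCCCAGCCGATGCATTCAGCT
Frame +1: AGC TGA ATG CAT CGG CTG GGC ACG TAA AGT ATT — ATG at 7, stop TAA at 25 → 21 nt.
Frame +2: GCT GAA TGC ATC GGC TGG GCA CGT AAA GTA TTA — no ATG→stop ORF.
Frame +3: CTG AAT GCA TCG GCT GGG CAC GTA AAG TAT — no ATG→stop ORF.
Frame -1: TAA TAC TTT ACG TGC CCA GCC GAT GCA TTC AGC — no ATG→stop ORF.
Frame -2: AAT ACT TTA CGT GCC CAG CCG ATG CAT TCA GCT — no ATG→stop ORF.
Frame -3: ATA CTT TAC GTG CCC AGC CGA TGC ATT CAG — no ATG→stop ORF.
Longest: frame +1, positions 7–27, 21 nt = 7 codons = 6 aa. → 6 amino acids.

6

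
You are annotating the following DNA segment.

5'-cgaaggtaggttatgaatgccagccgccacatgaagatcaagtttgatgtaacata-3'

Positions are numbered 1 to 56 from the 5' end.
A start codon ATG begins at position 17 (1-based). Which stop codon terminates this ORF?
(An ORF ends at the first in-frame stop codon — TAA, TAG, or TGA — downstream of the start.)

TGA

Codons from position 17: ATG (17–19), CCA (20–22), GCC (23–25), GCC (26–28), ACA (29–31), TGA (32–34).
The first in-frame stop codon is TGA.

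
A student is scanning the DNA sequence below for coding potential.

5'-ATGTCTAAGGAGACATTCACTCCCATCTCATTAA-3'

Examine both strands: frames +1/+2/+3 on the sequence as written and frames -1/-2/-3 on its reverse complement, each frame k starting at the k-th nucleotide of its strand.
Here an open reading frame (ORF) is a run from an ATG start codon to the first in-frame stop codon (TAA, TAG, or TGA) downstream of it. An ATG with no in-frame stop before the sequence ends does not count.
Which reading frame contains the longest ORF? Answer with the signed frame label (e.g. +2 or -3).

Reverse complement (5'→3'): TTAATGAGATGGGAGTGAATGTCTCCTTAGACAT
Frame +1: ATG TCT AAG GAG ACA TTC ACT CCC ATC TCA TTA — no ATG→stop ORF.
Frame +2: TGT CTA AGG AGA CAT TCA CTC CCA TCT CAT TAA — no ATG→stop ORF.
Frame +3: GTC TAA GGA GAC ATT CAC TCC CAT CTC ATT — no ATG→stop ORF.
Frame -1: TTA ATG AGA TGG GAG TGA ATG TCT CCT TAG ACA — ATG at 4, stop TGA at 16 → 15 nt; ATG at 19, stop TAG at 28 → 12 nt.
Frame -2: TAA TGA GAT GGG AGT GAA TGT CTC CTT AGA CAT — no ATG→stop ORF.
Frame -3: AAT GAG ATG GGA GTG AAT GTC TCC TTA GAC — no ATG→stop ORF.
Longest ORF is 15 nt in frame -1 (positions 4–18).

-1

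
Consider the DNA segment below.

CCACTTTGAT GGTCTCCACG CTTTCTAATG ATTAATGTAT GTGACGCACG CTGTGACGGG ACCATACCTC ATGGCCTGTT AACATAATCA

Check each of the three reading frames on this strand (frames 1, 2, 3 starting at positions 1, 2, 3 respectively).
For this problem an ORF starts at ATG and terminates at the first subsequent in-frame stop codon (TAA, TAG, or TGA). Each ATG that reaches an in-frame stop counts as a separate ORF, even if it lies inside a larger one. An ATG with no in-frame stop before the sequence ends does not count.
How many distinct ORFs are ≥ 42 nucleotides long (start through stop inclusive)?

2

Frame 1: CCA CTT TGA TGG TCT CCA CGC TTT CTA ATG ATT AAT GTA TGT GAC GCA CGC TGT GAC GGG ACC ATA CCT CAT GGC CTG TTA ACA TAA TCA — ATG at 28, stop TAA at 85 → 60 nt.
Frame 2: CAC TTT GAT GGT CTC CAC GCT TTC TAA TGA TTA ATG TAT GTG ACG CAC GCT GTG ACG GGA CCA TAC CTC ATG GCC TGT TAA CAT AAT — ATG at 35, stop TAA at 80 → 48 nt; ATG at 71, stop TAA at 80 → 12 nt.
Frame 3: ACT TTG ATG GTC TCC ACG CTT TCT AAT GAT TAA TGT ATG TGA CGC ACG CTG TGA CGG GAC CAT ACC TCA TGG CCT GTT AAC ATA ATC — ATG at 9, stop TAA at 33 → 27 nt; ATG at 39, stop TGA at 42 → 6 nt.
ORFs ≥ 42 nucleotides: frame 1 28–87 (60 nucleotides), frame 2 35–82 (48 nucleotides). Count = 2.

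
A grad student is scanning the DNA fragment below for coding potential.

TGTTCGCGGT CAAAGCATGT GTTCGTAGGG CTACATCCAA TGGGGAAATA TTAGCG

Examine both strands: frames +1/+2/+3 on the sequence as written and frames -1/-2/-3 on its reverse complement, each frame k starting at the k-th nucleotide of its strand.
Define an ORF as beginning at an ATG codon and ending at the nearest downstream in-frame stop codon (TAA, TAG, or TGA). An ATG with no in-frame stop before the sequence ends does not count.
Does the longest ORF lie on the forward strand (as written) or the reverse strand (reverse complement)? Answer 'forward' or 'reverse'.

Reverse complement (5'→3'): CGCTAATATTTCCCCATTGGATGTAGCCCTACGAACACATGCTTTGACCGCGAACA
Frame +1: TGT TCG CGG TCA AAG CAT GTG TTC GTA GGG CTA CAT CCA ATG GGG AAA TAT TAG — ATG at 40, stop TAG at 52 → 15 nt.
Frame +2: GTT CGC GGT CAA AGC ATG TGT TCG TAG GGC TAC ATC CAA TGG GGA AAT ATT AGC — ATG at 17, stop TAG at 26 → 12 nt.
Frame +3: TTC GCG GTC AAA GCA TGT GTT CGT AGG GCT ACA TCC AAT GGG GAA ATA TTA GCG — no ATG→stop ORF.
Frame -1: CGC TAA TAT TTC CCC ATT GGA TGT AGC CCT ACG AAC ACA TGC TTT GAC CGC GAA — no ATG→stop ORF.
Frame -2: GCT AAT ATT TCC CCA TTG GAT GTA GCC CTA CGA ACA CAT GCT TTG ACC GCG AAC — no ATG→stop ORF.
Frame -3: CTA ATA TTT CCC CAT TGG ATG TAG CCC TAC GAA CAC ATG CTT TGA CCG CGA ACA — ATG at 21, stop TAG at 24 → 6 nt; ATG at 39, stop TGA at 45 → 9 nt.
Forward-strand max 15 nt; reverse-strand max 9 nt. The forward strand has the longer ORF.

forward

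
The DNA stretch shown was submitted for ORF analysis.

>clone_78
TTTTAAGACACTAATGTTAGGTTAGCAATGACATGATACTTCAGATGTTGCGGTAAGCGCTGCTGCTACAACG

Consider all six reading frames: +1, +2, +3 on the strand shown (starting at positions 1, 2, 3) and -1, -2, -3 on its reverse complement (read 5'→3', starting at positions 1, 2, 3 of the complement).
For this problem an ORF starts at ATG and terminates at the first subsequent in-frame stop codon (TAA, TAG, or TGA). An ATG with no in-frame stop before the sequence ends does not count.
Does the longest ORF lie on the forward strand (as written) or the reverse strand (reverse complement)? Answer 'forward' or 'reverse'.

Reverse complement (5'→3'): CGTTGTAGCAGCAGCGCTTACCGCAACATCTGAAGTATCATGTCATTGCTAACCTAACATTAGTGTCTTAAAA
Frame +1: TTT TAA GAC ACT AAT GTT AGG TTA GCA ATG ACA TGA TAC TTC AGA TGT TGC GGT AAG CGC TGC TGC TAC AAC — ATG at 28, stop TGA at 34 → 9 nt.
Frame +2: TTT AAG ACA CTA ATG TTA GGT TAG CAA TGA CAT GAT ACT TCA GAT GTT GCG GTA AGC GCT GCT GCT ACA ACG — ATG at 14, stop TAG at 23 → 12 nt.
Frame +3: TTA AGA CAC TAA TGT TAG GTT AGC AAT GAC ATG ATA CTT CAG ATG TTG CGG TAA GCG CTG CTG CTA CAA — ATG at 33, stop TAA at 54 → 24 nt; ATG at 45, stop TAA at 54 → 12 nt.
Frame -1: CGT TGT AGC AGC AGC GCT TAC CGC AAC ATC TGA AGT ATC ATG TCA TTG CTA ACC TAA CAT TAG TGT CTT AAA — ATG at 40, stop TAA at 55 → 18 nt.
Frame -2: GTT GTA GCA GCA GCG CTT ACC GCA ACA TCT GAA GTA TCA TGT CAT TGC TAA CCT AAC ATT AGT GTC TTA AAA — no ATG→stop ORF.
Frame -3: TTG TAG CAG CAG CGC TTA CCG CAA CAT CTG AAG TAT CAT GTC ATT GCT AAC CTA ACA TTA GTG TCT TAA — no ATG→stop ORF.
Forward-strand max 24 nt; reverse-strand max 18 nt. The forward strand has the longer ORF.

forward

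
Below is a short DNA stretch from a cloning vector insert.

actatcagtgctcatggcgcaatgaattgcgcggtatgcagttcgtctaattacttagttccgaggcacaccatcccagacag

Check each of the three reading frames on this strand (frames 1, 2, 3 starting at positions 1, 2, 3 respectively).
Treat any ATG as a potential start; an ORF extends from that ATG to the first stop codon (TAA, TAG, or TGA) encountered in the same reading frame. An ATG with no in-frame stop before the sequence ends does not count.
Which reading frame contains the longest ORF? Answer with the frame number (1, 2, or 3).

3

Frame 1: ACT ATC AGT GCT CAT GGC GCA ATG AAT TGC GCG GTA TGC AGT TCG TCT AAT TAC TTA GTT CCG AGG CAC ACC ATC CCA GAC — no ATG→stop ORF.
Frame 2: CTA TCA GTG CTC ATG GCG CAA TGA ATT GCG CGG TAT GCA GTT CGT CTA ATT ACT TAG TTC CGA GGC ACA CCA TCC CAG ACA — ATG at 14, stop TGA at 23 → 12 nt.
Frame 3: TAT CAG TGC TCA TGG CGC AAT GAA TTG CGC GGT ATG CAG TTC GTC TAA TTA CTT AGT TCC GAG GCA CAC CAT CCC AGA CAG — ATG at 36, stop TAA at 48 → 15 nt.
Longest ORF is 15 nt in frame 3 (positions 36–50).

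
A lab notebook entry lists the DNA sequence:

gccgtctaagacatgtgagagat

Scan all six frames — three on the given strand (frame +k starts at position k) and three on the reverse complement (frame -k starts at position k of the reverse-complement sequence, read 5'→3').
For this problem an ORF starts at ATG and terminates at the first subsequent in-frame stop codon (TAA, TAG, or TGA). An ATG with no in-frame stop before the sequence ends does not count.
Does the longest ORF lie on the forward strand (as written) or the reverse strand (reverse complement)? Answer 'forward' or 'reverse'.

reverse

Reverse complement (5'→3'): ATCTCTCACATGTCTTAGACGGC
Frame +1: GCC GTC TAA GAC ATG TGA GAG — ATG at 13, stop TGA at 16 → 6 nt.
Frame +2: CCG TCT AAG ACA TGT GAG AGA — no ATG→stop ORF.
Frame +3: CGT CTA AGA CAT GTG AGA GAT — no ATG→stop ORF.
Frame -1: ATC TCT CAC ATG TCT TAG ACG — ATG at 10, stop TAG at 16 → 9 nt.
Frame -2: TCT CTC ACA TGT CTT AGA CGG — no ATG→stop ORF.
Frame -3: CTC TCA CAT GTC TTA GAC GGC — no ATG→stop ORF.
Forward-strand max 6 nt; reverse-strand max 9 nt. The reverse strand has the longer ORF.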